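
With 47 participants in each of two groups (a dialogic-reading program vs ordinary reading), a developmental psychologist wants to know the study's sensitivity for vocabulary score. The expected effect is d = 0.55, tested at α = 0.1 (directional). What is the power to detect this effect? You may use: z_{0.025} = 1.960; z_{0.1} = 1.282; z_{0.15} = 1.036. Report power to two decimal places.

power ≈ 0.92

For two equal groups, power = Φ(d·√(n/2) − z_{α}).
d·√(n/2) = 0.55 × √(47/2) = 0.55 × 4.848 = 2.666.
z_β = 2.666 − 1.282 = 1.384.
Power = Φ(1.384) = 0.917.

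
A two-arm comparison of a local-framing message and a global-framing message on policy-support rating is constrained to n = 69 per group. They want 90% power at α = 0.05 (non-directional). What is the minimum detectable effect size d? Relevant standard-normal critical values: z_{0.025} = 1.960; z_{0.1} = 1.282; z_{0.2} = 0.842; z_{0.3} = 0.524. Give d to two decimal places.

d_min ≈ 0.55

For two independent groups of n = 69 each: d_min = (z_{α/2} + z_β)·√(2/n).
z-sum = 1.960 + 1.282 = 3.242.
d_min = 3.242 × √(2/69) = 3.242 × 0.1703 = 0.552.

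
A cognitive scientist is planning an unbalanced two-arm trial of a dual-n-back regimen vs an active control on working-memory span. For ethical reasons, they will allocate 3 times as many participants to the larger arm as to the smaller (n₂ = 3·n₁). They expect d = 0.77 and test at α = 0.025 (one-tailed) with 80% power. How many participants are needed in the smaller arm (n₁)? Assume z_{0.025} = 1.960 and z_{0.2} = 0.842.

With allocation ratio k = n₂/n₁ = 3, Var(x̄₁−x̄₂) = σ²(1/n₁ + 1/(k·n₁)) = σ²·(k+1)/(k·n₁).
So n₁ = (1 + 1/k)·((z_{α} + z_β)/d)² = 1.333 × (2.802/0.77)².
n₁ = 1.333 × 13.24 = 17.7.
Round up: n₁ = 18, giving n₂ = 3 × 18 = 54.

n₁ = 18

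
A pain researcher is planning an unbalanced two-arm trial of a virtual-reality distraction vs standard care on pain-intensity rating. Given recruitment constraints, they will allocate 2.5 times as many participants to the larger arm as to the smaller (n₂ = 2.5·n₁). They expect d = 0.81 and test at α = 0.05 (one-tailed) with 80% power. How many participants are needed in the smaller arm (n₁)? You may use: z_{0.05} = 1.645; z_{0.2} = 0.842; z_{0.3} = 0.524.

With allocation ratio k = n₂/n₁ = 2.5, Var(x̄₁−x̄₂) = σ²(1/n₁ + 1/(k·n₁)) = σ²·(k+1)/(k·n₁).
So n₁ = (1 + 1/k)·((z_{α} + z_β)/d)² = 1.400 × (2.487/0.81)².
n₁ = 1.400 × 9.43 = 13.2.
Round up: n₁ = 14, giving n₂ = 2.5 × 14 = 35.

n₁ = 14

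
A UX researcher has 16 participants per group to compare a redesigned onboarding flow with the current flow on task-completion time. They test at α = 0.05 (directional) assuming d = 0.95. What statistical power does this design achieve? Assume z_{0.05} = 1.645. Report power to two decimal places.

power ≈ 0.85

For two equal groups, power = Φ(d·√(n/2) − z_{α}).
d·√(n/2) = 0.95 × √(16/2) = 0.95 × 2.828 = 2.687.
z_β = 2.687 − 1.645 = 1.042.
Power = Φ(1.042) = 0.851.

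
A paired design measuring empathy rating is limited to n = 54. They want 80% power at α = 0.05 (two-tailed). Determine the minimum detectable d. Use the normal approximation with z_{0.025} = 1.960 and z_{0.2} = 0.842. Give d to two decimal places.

For a single sample (or paired design) of n = 54: d_min = (z_{α/2} + z_β)/√n.
z-sum = 1.960 + 0.842 = 2.802.
d_min = 2.802 / √54 = 2.802 / 7.348 = 0.381.

d_min ≈ 0.38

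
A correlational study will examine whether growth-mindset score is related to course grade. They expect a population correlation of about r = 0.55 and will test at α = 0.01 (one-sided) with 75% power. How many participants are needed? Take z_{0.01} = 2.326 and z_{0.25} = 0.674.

Fisher's z: C = ½·ln((1+r)/(1−r)) = ½·ln(3.4444) = 0.6184.
n = ((z_{α} + z_β)/C)² + 3.
(2.326 + 0.674) / 0.6184 = 3.000 / 0.6184 = 4.851.
n = 4.851² + 3 = 23.53 + 3 = 26.5.
Round up.

n = 27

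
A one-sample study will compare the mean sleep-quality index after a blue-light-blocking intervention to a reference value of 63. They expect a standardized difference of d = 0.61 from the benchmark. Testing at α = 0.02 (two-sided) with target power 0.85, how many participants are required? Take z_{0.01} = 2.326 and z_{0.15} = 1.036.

For a one-sample test: n = ((z_{α/2} + z_β) / d)².
z_{α/2} + z_β = 2.326 + 1.036 = 3.362.
n = (3.362 / 0.61)² = 5.511² = 30.38.
Round up.

n = 31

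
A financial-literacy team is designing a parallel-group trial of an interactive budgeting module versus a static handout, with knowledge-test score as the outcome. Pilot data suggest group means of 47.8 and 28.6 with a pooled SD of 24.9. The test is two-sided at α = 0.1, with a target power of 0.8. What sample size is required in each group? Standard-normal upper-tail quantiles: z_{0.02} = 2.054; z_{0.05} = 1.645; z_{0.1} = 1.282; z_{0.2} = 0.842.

n = 21 per group

Cohen's d = |M₁ − M₂| / SD_pooled = |47.8 − 28.6| / 24.9 = 19.2 / 24.9 = 0.771.
For two independent groups with equal n: n = 2·((z_{α/2} + z_β) / d)².
z_{α/2} + z_β = 1.645 + 0.842 = 2.487.
n = 2 × (2.487 / 0.771)² = 2 × 3.226² = 2 × 10.41 = 20.8.
Round up to the next whole participant.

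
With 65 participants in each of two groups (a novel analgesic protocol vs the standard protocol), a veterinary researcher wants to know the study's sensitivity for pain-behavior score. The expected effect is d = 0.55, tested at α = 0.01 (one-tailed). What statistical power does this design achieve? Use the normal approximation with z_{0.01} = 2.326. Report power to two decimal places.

power ≈ 0.79

For two equal groups, power = Φ(d·√(n/2) − z_{α}).
d·√(n/2) = 0.55 × √(65/2) = 0.55 × 5.701 = 3.135.
z_β = 3.135 − 2.326 = 0.809.
Power = Φ(0.809) = 0.791.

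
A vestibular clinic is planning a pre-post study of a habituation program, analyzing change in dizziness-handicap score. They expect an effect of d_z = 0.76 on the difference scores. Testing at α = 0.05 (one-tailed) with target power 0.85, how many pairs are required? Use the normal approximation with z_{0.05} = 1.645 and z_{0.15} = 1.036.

n = 13 pairs

For a paired (one-sample on differences) test: n = ((z_{α} + z_β) / d)².
z_{α} + z_β = 1.645 + 1.036 = 2.681.
n = (2.681 / 0.76)² = 3.528² = 12.44.
Round up.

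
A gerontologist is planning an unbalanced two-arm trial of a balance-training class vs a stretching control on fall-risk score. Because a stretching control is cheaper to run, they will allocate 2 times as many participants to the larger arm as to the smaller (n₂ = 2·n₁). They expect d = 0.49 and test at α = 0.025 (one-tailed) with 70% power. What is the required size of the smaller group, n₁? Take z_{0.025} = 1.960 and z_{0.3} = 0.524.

n₁ = 39

With allocation ratio k = n₂/n₁ = 2, Var(x̄₁−x̄₂) = σ²(1/n₁ + 1/(k·n₁)) = σ²·(k+1)/(k·n₁).
So n₁ = (1 + 1/k)·((z_{α} + z_β)/d)² = 1.500 × (2.484/0.49)².
n₁ = 1.500 × 25.70 = 38.5.
Round up: n₁ = 39, giving n₂ = 2 × 39 = 78.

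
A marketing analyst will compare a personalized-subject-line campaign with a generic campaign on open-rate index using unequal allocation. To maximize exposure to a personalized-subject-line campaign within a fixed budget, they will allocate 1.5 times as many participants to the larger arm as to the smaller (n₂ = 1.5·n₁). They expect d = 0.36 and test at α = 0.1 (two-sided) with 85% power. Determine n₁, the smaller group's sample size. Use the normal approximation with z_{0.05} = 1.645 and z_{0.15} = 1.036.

With allocation ratio k = n₂/n₁ = 1.5, Var(x̄₁−x̄₂) = σ²(1/n₁ + 1/(k·n₁)) = σ²·(k+1)/(k·n₁).
So n₁ = (1 + 1/k)·((z_{α/2} + z_β)/d)² = 1.667 × (2.681/0.36)².
n₁ = 1.667 × 55.46 = 92.4.
Round up: n₁ = 93, giving n₂ = ⌈1.5 × 93⌉ = ⌈139.5⌉ = 140.

n₁ = 93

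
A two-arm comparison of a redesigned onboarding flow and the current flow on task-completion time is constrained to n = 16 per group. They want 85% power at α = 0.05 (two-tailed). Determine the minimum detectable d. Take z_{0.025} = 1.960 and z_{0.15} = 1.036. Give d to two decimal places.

d_min ≈ 1.06

For two independent groups of n = 16 each: d_min = (z_{α/2} + z_β)·√(2/n).
z-sum = 1.960 + 1.036 = 2.996.
d_min = 2.996 × √(2/16) = 2.996 × 0.3536 = 1.059.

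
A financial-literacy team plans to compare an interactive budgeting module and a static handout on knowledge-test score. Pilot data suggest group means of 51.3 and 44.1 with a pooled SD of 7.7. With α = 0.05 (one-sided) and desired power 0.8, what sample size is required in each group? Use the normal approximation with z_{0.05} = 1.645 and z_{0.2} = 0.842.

Cohen's d = |M₁ − M₂| / SD_pooled = |51.3 − 44.1| / 7.7 = 7.2 / 7.7 = 0.935.
For two independent groups with equal n: n = 2·((z_{α} + z_β) / d)².
z_{α} + z_β = 1.645 + 0.842 = 2.487.
n = 2 × (2.487 / 0.935)² = 2 × 2.660² = 2 × 7.08 = 14.2.
Round up to the next whole participant.

n = 15 per group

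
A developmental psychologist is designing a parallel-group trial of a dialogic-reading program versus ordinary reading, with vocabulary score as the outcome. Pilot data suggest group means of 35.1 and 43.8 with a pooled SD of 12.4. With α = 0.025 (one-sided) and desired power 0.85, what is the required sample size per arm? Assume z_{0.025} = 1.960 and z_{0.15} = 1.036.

n = 37 per group

Cohen's d = |M₁ − M₂| / SD_pooled = |35.1 − 43.8| / 12.4 = 8.7 / 12.4 = 0.702.
For two independent groups with equal n: n = 2·((z_{α} + z_β) / d)².
z_{α} + z_β = 1.960 + 1.036 = 2.996.
n = 2 × (2.996 / 0.702)² = 2 × 4.268² = 2 × 18.21 = 36.4.
Round up to the next whole participant.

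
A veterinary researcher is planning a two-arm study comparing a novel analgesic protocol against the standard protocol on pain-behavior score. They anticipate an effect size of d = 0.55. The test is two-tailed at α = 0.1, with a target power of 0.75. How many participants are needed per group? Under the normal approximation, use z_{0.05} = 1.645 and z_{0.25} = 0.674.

For two independent groups with equal n: n = 2·((z_{α/2} + z_β) / d)².
z_{α/2} + z_β = 1.645 + 0.674 = 2.319.
n = 2 × (2.319 / 0.55)² = 2 × 4.216² = 2 × 17.78 = 35.6.
Round up to the next whole participant.

n = 36 per group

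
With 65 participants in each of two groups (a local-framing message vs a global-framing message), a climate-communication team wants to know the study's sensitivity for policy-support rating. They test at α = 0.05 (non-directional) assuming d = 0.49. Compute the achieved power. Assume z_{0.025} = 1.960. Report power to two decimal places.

power ≈ 0.80

For two equal groups, power = Φ(d·√(n/2) − z_{α/2}).
d·√(n/2) = 0.49 × √(65/2) = 0.49 × 5.701 = 2.793.
z_β = 2.793 − 1.960 = 0.833.
Power = Φ(0.833) = 0.798.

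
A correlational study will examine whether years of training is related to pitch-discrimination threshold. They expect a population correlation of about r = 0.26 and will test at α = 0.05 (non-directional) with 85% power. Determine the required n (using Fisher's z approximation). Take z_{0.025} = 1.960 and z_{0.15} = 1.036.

n = 130

Fisher's z: C = ½·ln((1+r)/(1−r)) = ½·ln(1.7027) = 0.2661.
n = ((z_{α/2} + z_β)/C)² + 3.
(1.960 + 1.036) / 0.2661 = 2.996 / 0.2661 = 11.259.
n = 11.259² + 3 = 126.76 + 3 = 129.8.
Round up.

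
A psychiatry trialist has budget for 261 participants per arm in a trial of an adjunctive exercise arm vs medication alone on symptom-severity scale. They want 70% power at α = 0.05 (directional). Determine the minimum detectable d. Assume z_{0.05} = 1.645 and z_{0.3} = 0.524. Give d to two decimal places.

For two independent groups of n = 261 each: d_min = (z_{α} + z_β)·√(2/n).
z-sum = 1.645 + 0.524 = 2.169.
d_min = 2.169 × √(2/261) = 2.169 × 0.0875 = 0.190.

d_min ≈ 0.19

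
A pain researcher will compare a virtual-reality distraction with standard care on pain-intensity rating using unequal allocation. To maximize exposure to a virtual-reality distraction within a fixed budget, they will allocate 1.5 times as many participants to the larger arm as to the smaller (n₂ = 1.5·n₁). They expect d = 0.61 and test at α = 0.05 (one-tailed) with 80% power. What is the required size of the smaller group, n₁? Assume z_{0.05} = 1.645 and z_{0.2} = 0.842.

With allocation ratio k = n₂/n₁ = 1.5, Var(x̄₁−x̄₂) = σ²(1/n₁ + 1/(k·n₁)) = σ²·(k+1)/(k·n₁).
So n₁ = (1 + 1/k)·((z_{α} + z_β)/d)² = 1.667 × (2.487/0.61)².
n₁ = 1.667 × 16.62 = 27.7.
Round up: n₁ = 28, giving n₂ = 1.5 × 28 = 42.

n₁ = 28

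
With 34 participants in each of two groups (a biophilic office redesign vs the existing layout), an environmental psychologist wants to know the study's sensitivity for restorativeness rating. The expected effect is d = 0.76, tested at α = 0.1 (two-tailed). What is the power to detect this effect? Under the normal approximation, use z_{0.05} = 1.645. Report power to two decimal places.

power ≈ 0.93

For two equal groups, power = Φ(d·√(n/2) − z_{α/2}).
d·√(n/2) = 0.76 × √(34/2) = 0.76 × 4.123 = 3.134.
z_β = 3.134 − 1.645 = 1.489.
Power = Φ(1.489) = 0.932.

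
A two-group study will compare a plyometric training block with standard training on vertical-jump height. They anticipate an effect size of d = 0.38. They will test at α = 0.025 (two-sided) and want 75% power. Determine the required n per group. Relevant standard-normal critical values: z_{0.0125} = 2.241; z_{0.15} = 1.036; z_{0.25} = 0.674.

For two independent groups with equal n: n = 2·((z_{α/2} + z_β) / d)².
z_{α/2} + z_β = 2.241 + 0.674 = 2.915.
n = 2 × (2.915 / 0.38)² = 2 × 7.671² = 2 × 58.85 = 117.7.
Round up to the next whole participant.

n = 118 per group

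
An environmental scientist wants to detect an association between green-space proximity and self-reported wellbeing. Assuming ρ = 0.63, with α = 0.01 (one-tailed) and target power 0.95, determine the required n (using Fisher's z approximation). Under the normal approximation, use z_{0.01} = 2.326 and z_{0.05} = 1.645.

Fisher's z: C = ½·ln((1+r)/(1−r)) = ½·ln(4.4054) = 0.7414.
n = ((z_{α} + z_β)/C)² + 3.
(2.326 + 1.645) / 0.7414 = 3.971 / 0.7414 = 5.356.
n = 5.356² + 3 = 28.69 + 3 = 31.7.
Round up.

n = 32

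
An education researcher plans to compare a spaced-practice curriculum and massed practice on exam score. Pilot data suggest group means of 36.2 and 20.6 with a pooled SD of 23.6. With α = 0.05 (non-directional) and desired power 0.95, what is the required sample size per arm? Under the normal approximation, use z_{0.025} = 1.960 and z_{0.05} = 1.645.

Cohen's d = |M₁ − M₂| / SD_pooled = |36.2 − 20.6| / 23.6 = 15.6 / 23.6 = 0.661.
For two independent groups with equal n: n = 2·((z_{α/2} + z_β) / d)².
z_{α/2} + z_β = 1.960 + 1.645 = 3.605.
n = 2 × (3.605 / 0.661)² = 2 × 5.454² = 2 × 29.74 = 59.5.
Round up to the next whole participant.

n = 60 per group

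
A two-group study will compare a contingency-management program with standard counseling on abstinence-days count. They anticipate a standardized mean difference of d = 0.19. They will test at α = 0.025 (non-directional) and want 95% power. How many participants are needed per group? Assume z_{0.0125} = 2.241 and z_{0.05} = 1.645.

n = 837 per group

For two independent groups with equal n: n = 2·((z_{α/2} + z_β) / d)².
z_{α/2} + z_β = 2.241 + 1.645 = 3.886.
n = 2 × (3.886 / 0.19)² = 2 × 20.453² = 2 × 418.31 = 836.6.
Round up to the next whole participant.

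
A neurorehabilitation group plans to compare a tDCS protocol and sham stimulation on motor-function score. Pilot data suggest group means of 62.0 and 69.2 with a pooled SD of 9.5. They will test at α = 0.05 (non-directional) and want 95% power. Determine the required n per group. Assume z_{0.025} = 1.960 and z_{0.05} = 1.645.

Cohen's d = |M₁ − M₂| / SD_pooled = |62.0 − 69.2| / 9.5 = 7.2 / 9.5 = 0.758.
For two independent groups with equal n: n = 2·((z_{α/2} + z_β) / d)².
z_{α/2} + z_β = 1.960 + 1.645 = 3.605.
n = 2 × (3.605 / 0.758)² = 2 × 4.756² = 2 × 22.62 = 45.2.
Round up to the next whole participant.

n = 46 per group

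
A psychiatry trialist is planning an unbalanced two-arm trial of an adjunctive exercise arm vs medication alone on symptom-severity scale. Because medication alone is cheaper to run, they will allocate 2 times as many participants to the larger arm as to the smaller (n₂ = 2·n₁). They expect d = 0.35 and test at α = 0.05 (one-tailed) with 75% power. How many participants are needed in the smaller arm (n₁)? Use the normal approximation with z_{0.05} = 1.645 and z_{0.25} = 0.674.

n₁ = 66

With allocation ratio k = n₂/n₁ = 2, Var(x̄₁−x̄₂) = σ²(1/n₁ + 1/(k·n₁)) = σ²·(k+1)/(k·n₁).
So n₁ = (1 + 1/k)·((z_{α} + z_β)/d)² = 1.500 × (2.319/0.35)².
n₁ = 1.500 × 43.90 = 65.9.
Round up: n₁ = 66, giving n₂ = 2 × 66 = 132.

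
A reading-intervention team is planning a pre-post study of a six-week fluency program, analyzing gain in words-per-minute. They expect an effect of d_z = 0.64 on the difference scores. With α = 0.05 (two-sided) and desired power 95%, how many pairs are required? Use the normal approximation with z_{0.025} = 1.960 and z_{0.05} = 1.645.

n = 32 pairs

For a paired (one-sample on differences) test: n = ((z_{α/2} + z_β) / d)².
z_{α/2} + z_β = 1.960 + 1.645 = 3.605.
n = (3.605 / 0.64)² = 5.633² = 31.73.
Round up.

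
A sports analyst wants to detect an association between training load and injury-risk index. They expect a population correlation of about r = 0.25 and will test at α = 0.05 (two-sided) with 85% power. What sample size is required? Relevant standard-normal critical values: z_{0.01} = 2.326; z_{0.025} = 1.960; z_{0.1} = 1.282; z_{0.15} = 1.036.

Fisher's z: C = ½·ln((1+r)/(1−r)) = ½·ln(1.6667) = 0.2554.
n = ((z_{α/2} + z_β)/C)² + 3.
(1.960 + 1.036) / 0.2554 = 2.996 / 0.2554 = 11.731.
n = 11.731² + 3 = 137.61 + 3 = 140.6.
Round up.

n = 141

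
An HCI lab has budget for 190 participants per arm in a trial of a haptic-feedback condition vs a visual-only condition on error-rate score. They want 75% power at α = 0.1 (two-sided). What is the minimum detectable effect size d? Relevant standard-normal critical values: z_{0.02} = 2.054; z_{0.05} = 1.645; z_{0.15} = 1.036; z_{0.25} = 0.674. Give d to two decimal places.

For two independent groups of n = 190 each: d_min = (z_{α/2} + z_β)·√(2/n).
z-sum = 1.645 + 0.674 = 2.319.
d_min = 2.319 × √(2/190) = 2.319 × 0.1026 = 0.238.

d_min ≈ 0.24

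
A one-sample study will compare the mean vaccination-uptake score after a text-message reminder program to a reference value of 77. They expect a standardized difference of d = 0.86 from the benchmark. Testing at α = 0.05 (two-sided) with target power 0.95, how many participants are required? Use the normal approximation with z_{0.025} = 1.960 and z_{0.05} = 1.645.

For a one-sample test: n = ((z_{α/2} + z_β) / d)².
z_{α/2} + z_β = 1.960 + 1.645 = 3.605.
n = (3.605 / 0.86)² = 4.192² = 17.57.
Round up.

n = 18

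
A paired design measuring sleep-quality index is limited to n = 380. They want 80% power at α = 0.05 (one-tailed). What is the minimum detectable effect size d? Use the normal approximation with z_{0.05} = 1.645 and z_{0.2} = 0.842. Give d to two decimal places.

d_min ≈ 0.13

For a single sample (or paired design) of n = 380: d_min = (z_{α} + z_β)/√n.
z-sum = 1.645 + 0.842 = 2.487.
d_min = 2.487 / √380 = 2.487 / 19.494 = 0.128.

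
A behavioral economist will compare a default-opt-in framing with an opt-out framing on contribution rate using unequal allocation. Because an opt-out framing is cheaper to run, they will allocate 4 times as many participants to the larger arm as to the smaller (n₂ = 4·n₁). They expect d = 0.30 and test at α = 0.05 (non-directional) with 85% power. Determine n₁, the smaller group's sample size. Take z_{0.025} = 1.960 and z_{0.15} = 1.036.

With allocation ratio k = n₂/n₁ = 4, Var(x̄₁−x̄₂) = σ²(1/n₁ + 1/(k·n₁)) = σ²·(k+1)/(k·n₁).
So n₁ = (1 + 1/k)·((z_{α/2} + z_β)/d)² = 1.250 × (2.996/0.30)².
n₁ = 1.250 × 99.73 = 124.7.
Round up: n₁ = 125, giving n₂ = 4 × 125 = 500.

n₁ = 125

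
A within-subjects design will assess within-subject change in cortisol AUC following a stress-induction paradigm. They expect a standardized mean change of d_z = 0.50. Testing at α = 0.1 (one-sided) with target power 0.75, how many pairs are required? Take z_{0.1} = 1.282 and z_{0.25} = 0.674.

n = 16 pairs

For a paired (one-sample on differences) test: n = ((z_{α} + z_β) / d)².
z_{α} + z_β = 1.282 + 0.674 = 1.956.
n = (1.956 / 0.50)² = 3.912² = 15.30.
Round up.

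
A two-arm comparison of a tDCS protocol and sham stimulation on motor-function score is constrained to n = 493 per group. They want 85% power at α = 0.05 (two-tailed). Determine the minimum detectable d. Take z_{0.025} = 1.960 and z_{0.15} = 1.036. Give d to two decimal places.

For two independent groups of n = 493 each: d_min = (z_{α/2} + z_β)·√(2/n).
z-sum = 1.960 + 1.036 = 2.996.
d_min = 2.996 × √(2/493) = 2.996 × 0.0637 = 0.191.

d_min ≈ 0.19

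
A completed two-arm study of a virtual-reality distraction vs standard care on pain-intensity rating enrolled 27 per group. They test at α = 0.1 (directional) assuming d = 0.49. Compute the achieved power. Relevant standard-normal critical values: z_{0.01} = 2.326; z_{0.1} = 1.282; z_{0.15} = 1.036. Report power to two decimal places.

For two equal groups, power = Φ(d·√(n/2) − z_{α}).
d·√(n/2) = 0.49 × √(27/2) = 0.49 × 3.674 = 1.800.
z_β = 1.800 − 1.282 = 0.518.
Power = Φ(0.518) = 0.698.

power ≈ 0.70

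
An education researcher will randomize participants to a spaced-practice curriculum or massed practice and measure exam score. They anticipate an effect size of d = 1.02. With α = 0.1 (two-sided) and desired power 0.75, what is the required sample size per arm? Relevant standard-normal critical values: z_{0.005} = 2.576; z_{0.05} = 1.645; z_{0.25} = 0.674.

n = 11 per group

For two independent groups with equal n: n = 2·((z_{α/2} + z_β) / d)².
z_{α/2} + z_β = 1.645 + 0.674 = 2.319.
n = 2 × (2.319 / 1.02)² = 2 × 2.274² = 2 × 5.17 = 10.3.
Round up to the next whole participant.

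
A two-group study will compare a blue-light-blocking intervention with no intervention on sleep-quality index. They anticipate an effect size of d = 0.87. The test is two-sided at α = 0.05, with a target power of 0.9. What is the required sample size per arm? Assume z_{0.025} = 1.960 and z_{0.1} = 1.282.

For two independent groups with equal n: n = 2·((z_{α/2} + z_β) / d)².
z_{α/2} + z_β = 1.960 + 1.282 = 3.242.
n = 2 × (3.242 / 0.87)² = 2 × 3.726² = 2 × 13.89 = 27.8.
Round up to the next whole participant.

n = 28 per group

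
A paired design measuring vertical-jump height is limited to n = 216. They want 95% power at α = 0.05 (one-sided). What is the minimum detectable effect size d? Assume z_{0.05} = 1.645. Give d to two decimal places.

For a single sample (or paired design) of n = 216: d_min = (z_{α} + z_β)/√n.
z-sum = 1.645 + 1.645 = 3.290.
d_min = 3.290 / √216 = 3.290 / 14.697 = 0.224.

d_min ≈ 0.22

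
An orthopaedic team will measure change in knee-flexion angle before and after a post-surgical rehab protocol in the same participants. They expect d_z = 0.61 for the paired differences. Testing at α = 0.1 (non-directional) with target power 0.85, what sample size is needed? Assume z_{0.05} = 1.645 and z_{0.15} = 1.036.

For a paired (one-sample on differences) test: n = ((z_{α/2} + z_β) / d)².
z_{α/2} + z_β = 1.645 + 1.036 = 2.681.
n = (2.681 / 0.61)² = 4.395² = 19.32.
Round up.

n = 20 pairs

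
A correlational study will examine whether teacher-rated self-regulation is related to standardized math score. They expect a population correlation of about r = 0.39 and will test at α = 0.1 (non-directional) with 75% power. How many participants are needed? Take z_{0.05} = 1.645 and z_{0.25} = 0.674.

n = 35

Fisher's z: C = ½·ln((1+r)/(1−r)) = ½·ln(2.2787) = 0.4118.
n = ((z_{α/2} + z_β)/C)² + 3.
(1.645 + 0.674) / 0.4118 = 2.319 / 0.4118 = 5.631.
n = 5.631² + 3 = 31.71 + 3 = 34.7.
Round up.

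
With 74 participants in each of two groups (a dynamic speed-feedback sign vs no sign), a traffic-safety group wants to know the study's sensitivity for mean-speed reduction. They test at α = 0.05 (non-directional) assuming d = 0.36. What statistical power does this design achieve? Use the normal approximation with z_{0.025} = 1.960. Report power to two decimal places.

For two equal groups, power = Φ(d·√(n/2) − z_{α/2}).
d·√(n/2) = 0.36 × √(74/2) = 0.36 × 6.083 = 2.190.
z_β = 2.190 − 1.960 = 0.230.
Power = Φ(0.230) = 0.591.

power ≈ 0.59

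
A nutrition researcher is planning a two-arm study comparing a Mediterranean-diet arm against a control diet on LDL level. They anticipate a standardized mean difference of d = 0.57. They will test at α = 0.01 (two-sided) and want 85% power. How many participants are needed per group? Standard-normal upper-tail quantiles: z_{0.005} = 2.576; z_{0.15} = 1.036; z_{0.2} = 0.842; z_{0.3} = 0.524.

n = 81 per group

For two independent groups with equal n: n = 2·((z_{α/2} + z_β) / d)².
z_{α/2} + z_β = 2.576 + 1.036 = 3.612.
n = 2 × (3.612 / 0.57)² = 2 × 6.337² = 2 × 40.16 = 80.3.
Round up to the next whole participant.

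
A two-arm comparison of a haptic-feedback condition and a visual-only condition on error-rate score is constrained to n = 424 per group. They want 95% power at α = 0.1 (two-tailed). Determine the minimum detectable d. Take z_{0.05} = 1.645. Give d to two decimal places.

d_min ≈ 0.23

For two independent groups of n = 424 each: d_min = (z_{α/2} + z_β)·√(2/n).
z-sum = 1.645 + 1.645 = 3.290.
d_min = 3.290 × √(2/424) = 3.290 × 0.0687 = 0.226.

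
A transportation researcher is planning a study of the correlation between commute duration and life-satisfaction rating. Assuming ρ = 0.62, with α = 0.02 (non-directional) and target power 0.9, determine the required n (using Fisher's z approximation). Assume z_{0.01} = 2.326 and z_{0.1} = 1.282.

Fisher's z: C = ½·ln((1+r)/(1−r)) = ½·ln(4.2632) = 0.7250.
n = ((z_{α/2} + z_β)/C)² + 3.
(2.326 + 1.282) / 0.7250 = 3.608 / 0.7250 = 4.977.
n = 4.977² + 3 = 24.77 + 3 = 27.8.
Round up.

n = 28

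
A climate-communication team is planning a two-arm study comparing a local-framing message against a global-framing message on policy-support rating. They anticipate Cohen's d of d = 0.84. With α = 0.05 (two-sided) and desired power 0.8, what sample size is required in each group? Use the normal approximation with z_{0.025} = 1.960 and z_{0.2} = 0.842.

For two independent groups with equal n: n = 2·((z_{α/2} + z_β) / d)².
z_{α/2} + z_β = 1.960 + 0.842 = 2.802.
n = 2 × (2.802 / 0.84)² = 2 × 3.336² = 2 × 11.13 = 22.3.
Round up to the next whole participant.

n = 23 per group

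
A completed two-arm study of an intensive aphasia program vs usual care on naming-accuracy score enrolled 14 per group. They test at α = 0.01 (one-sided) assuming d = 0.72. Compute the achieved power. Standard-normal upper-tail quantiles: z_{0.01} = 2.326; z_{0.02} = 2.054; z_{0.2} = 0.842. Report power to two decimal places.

For two equal groups, power = Φ(d·√(n/2) − z_{α}).
d·√(n/2) = 0.72 × √(14/2) = 0.72 × 2.646 = 1.905.
z_β = 1.905 − 2.326 = -0.421.
Power = Φ(-0.421) = 0.337.

power ≈ 0.34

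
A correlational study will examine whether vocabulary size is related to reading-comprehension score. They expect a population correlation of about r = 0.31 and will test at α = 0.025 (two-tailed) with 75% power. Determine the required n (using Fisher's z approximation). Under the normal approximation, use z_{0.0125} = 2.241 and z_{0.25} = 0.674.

n = 86

Fisher's z: C = ½·ln((1+r)/(1−r)) = ½·ln(1.8986) = 0.3205.
n = ((z_{α/2} + z_β)/C)² + 3.
(2.241 + 0.674) / 0.3205 = 2.915 / 0.3205 = 9.095.
n = 9.095² + 3 = 82.72 + 3 = 85.7.
Round up.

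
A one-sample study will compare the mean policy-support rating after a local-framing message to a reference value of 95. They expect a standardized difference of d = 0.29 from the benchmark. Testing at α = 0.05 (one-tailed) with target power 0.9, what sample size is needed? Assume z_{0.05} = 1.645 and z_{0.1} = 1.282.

n = 102

For a one-sample test: n = ((z_{α} + z_β) / d)².
z_{α} + z_β = 1.645 + 1.282 = 2.927.
n = (2.927 / 0.29)² = 10.093² = 101.87.
Round up.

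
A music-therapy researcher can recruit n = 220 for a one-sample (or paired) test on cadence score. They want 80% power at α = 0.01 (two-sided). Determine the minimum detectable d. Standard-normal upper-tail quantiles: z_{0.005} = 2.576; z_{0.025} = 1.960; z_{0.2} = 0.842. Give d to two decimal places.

For a single sample (or paired design) of n = 220: d_min = (z_{α/2} + z_β)/√n.
z-sum = 2.576 + 0.842 = 3.418.
d_min = 3.418 / √220 = 3.418 / 14.832 = 0.230.

d_min ≈ 0.23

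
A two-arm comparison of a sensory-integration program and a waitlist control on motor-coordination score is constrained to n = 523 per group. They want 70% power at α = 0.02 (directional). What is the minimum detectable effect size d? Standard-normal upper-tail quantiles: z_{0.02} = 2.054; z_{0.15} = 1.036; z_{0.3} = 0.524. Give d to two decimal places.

d_min ≈ 0.16

For two independent groups of n = 523 each: d_min = (z_{α} + z_β)·√(2/n).
z-sum = 2.054 + 0.524 = 2.578.
d_min = 2.578 × √(2/523) = 2.578 × 0.0618 = 0.159.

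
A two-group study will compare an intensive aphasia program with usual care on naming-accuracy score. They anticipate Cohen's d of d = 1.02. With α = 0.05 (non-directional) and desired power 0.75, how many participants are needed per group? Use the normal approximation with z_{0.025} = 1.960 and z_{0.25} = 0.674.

For two independent groups with equal n: n = 2·((z_{α/2} + z_β) / d)².
z_{α/2} + z_β = 1.960 + 0.674 = 2.634.
n = 2 × (2.634 / 1.02)² = 2 × 2.582² = 2 × 6.67 = 13.3.
Round up to the next whole participant.

n = 14 per group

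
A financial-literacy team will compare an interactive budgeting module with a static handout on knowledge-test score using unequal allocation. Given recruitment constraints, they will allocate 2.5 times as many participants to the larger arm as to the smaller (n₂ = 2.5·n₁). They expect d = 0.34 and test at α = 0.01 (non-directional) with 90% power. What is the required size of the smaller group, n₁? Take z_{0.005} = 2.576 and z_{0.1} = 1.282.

With allocation ratio k = n₂/n₁ = 2.5, Var(x̄₁−x̄₂) = σ²(1/n₁ + 1/(k·n₁)) = σ²·(k+1)/(k·n₁).
So n₁ = (1 + 1/k)·((z_{α/2} + z_β)/d)² = 1.400 × (3.858/0.34)².
n₁ = 1.400 × 128.76 = 180.3.
Round up: n₁ = 181, giving n₂ = ⌈2.5 × 181⌉ = ⌈452.5⌉ = 453.

n₁ = 181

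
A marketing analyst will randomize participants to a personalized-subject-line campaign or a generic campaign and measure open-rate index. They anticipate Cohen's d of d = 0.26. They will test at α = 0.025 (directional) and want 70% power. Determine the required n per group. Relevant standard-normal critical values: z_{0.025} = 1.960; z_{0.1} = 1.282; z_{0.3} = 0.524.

n = 183 per group

For two independent groups with equal n: n = 2·((z_{α} + z_β) / d)².
z_{α} + z_β = 1.960 + 0.524 = 2.484.
n = 2 × (2.484 / 0.26)² = 2 × 9.554² = 2 × 91.28 = 182.6.
Round up to the next whole participant.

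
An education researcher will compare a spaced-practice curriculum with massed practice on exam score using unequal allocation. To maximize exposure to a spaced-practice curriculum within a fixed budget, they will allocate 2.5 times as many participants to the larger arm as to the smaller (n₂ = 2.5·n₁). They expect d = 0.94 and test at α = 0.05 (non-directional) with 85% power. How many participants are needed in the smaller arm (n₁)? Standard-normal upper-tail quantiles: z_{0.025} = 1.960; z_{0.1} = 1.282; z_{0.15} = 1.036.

n₁ = 15

With allocation ratio k = n₂/n₁ = 2.5, Var(x̄₁−x̄₂) = σ²(1/n₁ + 1/(k·n₁)) = σ²·(k+1)/(k·n₁).
So n₁ = (1 + 1/k)·((z_{α/2} + z_β)/d)² = 1.400 × (2.996/0.94)².
n₁ = 1.400 × 10.16 = 14.2.
Round up: n₁ = 15, giving n₂ = ⌈2.5 × 15⌉ = ⌈37.5⌉ = 38.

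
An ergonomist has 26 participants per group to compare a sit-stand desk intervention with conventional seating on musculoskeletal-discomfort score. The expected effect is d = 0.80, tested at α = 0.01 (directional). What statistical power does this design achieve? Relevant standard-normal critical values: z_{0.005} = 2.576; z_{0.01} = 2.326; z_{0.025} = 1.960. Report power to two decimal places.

power ≈ 0.71

For two equal groups, power = Φ(d·√(n/2) − z_{α}).
d·√(n/2) = 0.80 × √(26/2) = 0.80 × 3.606 = 2.884.
z_β = 2.884 − 2.326 = 0.558.
Power = Φ(0.558) = 0.712.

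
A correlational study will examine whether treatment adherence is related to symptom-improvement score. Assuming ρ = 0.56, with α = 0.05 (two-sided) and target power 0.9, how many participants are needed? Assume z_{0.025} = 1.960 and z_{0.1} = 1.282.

Fisher's z: C = ½·ln((1+r)/(1−r)) = ½·ln(3.5455) = 0.6328.
n = ((z_{α/2} + z_β)/C)² + 3.
(1.960 + 1.282) / 0.6328 = 3.242 / 0.6328 = 5.123.
n = 5.123² + 3 = 26.25 + 3 = 29.2.
Round up.

n = 30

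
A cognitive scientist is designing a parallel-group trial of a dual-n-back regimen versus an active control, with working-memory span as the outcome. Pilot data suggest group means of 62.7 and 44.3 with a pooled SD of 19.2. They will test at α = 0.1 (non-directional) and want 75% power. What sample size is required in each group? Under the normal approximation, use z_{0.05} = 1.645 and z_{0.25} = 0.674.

n = 12 per group

Cohen's d = |M₁ − M₂| / SD_pooled = |62.7 − 44.3| / 19.2 = 18.4 / 19.2 = 0.958.
For two independent groups with equal n: n = 2·((z_{α/2} + z_β) / d)².
z_{α/2} + z_β = 1.645 + 0.674 = 2.319.
n = 2 × (2.319 / 0.958)² = 2 × 2.421² = 2 × 5.86 = 11.7.
Round up to the next whole participant.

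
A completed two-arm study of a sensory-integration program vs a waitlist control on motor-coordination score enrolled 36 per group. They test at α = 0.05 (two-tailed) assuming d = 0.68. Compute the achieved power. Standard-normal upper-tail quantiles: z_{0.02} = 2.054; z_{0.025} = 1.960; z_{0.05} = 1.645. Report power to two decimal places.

For two equal groups, power = Φ(d·√(n/2) − z_{α/2}).
d·√(n/2) = 0.68 × √(36/2) = 0.68 × 4.243 = 2.885.
z_β = 2.885 − 1.960 = 0.925.
Power = Φ(0.925) = 0.823.

power ≈ 0.82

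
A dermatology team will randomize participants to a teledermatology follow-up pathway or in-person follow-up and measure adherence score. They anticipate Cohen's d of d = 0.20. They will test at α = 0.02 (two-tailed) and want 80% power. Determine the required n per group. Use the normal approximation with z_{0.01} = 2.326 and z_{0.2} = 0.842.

For two independent groups with equal n: n = 2·((z_{α/2} + z_β) / d)².
z_{α/2} + z_β = 2.326 + 0.842 = 3.168.
n = 2 × (3.168 / 0.20)² = 2 × 15.840² = 2 × 250.91 = 501.8.
Round up to the next whole participant.

n = 502 per group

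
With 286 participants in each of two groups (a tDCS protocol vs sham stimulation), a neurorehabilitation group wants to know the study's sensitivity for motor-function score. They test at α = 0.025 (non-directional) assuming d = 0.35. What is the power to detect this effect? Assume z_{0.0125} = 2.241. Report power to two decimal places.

For two equal groups, power = Φ(d·√(n/2) − z_{α/2}).
d·√(n/2) = 0.35 × √(286/2) = 0.35 × 11.958 = 4.185.
z_β = 4.185 − 2.241 = 1.944.
Power = Φ(1.944) = 0.974.

power ≈ 0.97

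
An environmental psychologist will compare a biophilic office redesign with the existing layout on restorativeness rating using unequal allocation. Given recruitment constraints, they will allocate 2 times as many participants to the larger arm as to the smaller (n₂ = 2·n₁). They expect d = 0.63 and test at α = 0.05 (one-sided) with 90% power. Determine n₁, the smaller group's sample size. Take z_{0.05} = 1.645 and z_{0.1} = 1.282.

n₁ = 33

With allocation ratio k = n₂/n₁ = 2, Var(x̄₁−x̄₂) = σ²(1/n₁ + 1/(k·n₁)) = σ²·(k+1)/(k·n₁).
So n₁ = (1 + 1/k)·((z_{α} + z_β)/d)² = 1.500 × (2.927/0.63)².
n₁ = 1.500 × 21.59 = 32.4.
Round up: n₁ = 33, giving n₂ = 2 × 33 = 66.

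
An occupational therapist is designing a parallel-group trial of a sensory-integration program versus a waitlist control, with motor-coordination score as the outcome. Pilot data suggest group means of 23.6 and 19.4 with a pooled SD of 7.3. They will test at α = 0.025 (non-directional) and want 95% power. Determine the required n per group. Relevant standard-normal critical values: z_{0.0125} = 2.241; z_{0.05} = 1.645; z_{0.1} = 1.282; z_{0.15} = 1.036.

n = 92 per group

Cohen's d = |M₁ − M₂| / SD_pooled = |23.6 − 19.4| / 7.3 = 4.2 / 7.3 = 0.575.
For two independent groups with equal n: n = 2·((z_{α/2} + z_β) / d)².
z_{α/2} + z_β = 2.241 + 1.645 = 3.886.
n = 2 × (3.886 / 0.575)² = 2 × 6.758² = 2 × 45.67 = 91.3.
Round up to the next whole participant.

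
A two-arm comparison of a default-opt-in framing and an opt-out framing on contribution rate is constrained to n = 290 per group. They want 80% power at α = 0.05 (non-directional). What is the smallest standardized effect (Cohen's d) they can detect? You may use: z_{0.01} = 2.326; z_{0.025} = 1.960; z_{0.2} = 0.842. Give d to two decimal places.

d_min ≈ 0.23

For two independent groups of n = 290 each: d_min = (z_{α/2} + z_β)·√(2/n).
z-sum = 1.960 + 0.842 = 2.802.
d_min = 2.802 × √(2/290) = 2.802 × 0.0830 = 0.233.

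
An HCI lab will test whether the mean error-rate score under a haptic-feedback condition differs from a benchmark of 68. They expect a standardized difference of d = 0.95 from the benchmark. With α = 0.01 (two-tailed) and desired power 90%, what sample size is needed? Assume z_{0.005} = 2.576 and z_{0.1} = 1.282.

For a one-sample test: n = ((z_{α/2} + z_β) / d)².
z_{α/2} + z_β = 2.576 + 1.282 = 3.858.
n = (3.858 / 0.95)² = 4.061² = 16.49.
Round up.

n = 17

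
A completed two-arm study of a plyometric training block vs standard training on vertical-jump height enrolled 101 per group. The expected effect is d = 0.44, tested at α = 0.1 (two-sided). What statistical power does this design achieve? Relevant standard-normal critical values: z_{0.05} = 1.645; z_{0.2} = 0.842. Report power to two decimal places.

power ≈ 0.93

For two equal groups, power = Φ(d·√(n/2) − z_{α/2}).
d·√(n/2) = 0.44 × √(101/2) = 0.44 × 7.106 = 3.127.
z_β = 3.127 − 1.645 = 1.482.
Power = Φ(1.482) = 0.931.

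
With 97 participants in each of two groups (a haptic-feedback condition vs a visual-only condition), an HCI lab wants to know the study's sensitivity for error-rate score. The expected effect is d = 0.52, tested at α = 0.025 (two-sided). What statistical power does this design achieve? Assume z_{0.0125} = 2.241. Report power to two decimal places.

power ≈ 0.92

For two equal groups, power = Φ(d·√(n/2) − z_{α/2}).
d·√(n/2) = 0.52 × √(97/2) = 0.52 × 6.964 = 3.621.
z_β = 3.621 − 2.241 = 1.380.
Power = Φ(1.380) = 0.916.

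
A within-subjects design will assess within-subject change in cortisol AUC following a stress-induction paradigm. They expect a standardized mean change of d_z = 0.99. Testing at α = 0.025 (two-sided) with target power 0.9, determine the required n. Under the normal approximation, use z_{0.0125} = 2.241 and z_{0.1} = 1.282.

For a paired (one-sample on differences) test: n = ((z_{α/2} + z_β) / d)².
z_{α/2} + z_β = 2.241 + 1.282 = 3.523.
n = (3.523 / 0.99)² = 3.559² = 12.66.
Round up.

n = 13 pairs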